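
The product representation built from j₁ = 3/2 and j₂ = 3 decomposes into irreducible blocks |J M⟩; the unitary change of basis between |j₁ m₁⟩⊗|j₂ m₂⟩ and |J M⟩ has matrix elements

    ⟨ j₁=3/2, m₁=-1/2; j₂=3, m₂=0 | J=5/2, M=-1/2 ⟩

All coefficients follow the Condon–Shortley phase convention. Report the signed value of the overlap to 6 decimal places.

-0.414039

triangle: 2!*1!*4!/8! = 48/40320
(j±m)!: 1!*2!*3!*3!*2!*3! = 864
prefactor² = (2J+1)*Δ*N² = 216/35
  k=1: −1/(1!*1!*1!*2!*0!*2!) = -1/4
  k=2: +1/(2!*0!*0!*1!*1!*3!) = 1/12
Σ = -1/6  ⇒  CG² = 216/35*(-1/6)² = 6/35
CG = −√(6/35) = -0.414039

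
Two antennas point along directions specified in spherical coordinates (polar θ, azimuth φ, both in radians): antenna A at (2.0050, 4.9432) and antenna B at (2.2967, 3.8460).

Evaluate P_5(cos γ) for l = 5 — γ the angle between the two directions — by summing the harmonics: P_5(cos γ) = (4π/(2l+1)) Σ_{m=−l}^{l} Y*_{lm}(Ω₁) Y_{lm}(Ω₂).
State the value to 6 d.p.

Expand P_5 via completeness: Σ_{m} conj(Y_{5,m}) at Ω₁ times Y_{5,m} at Ω₂ —
  term(m=-5) = +0.021644-0.022160i   from Y*(Ω₁)=+0.260803-0.115449i, Y(Ω₂)=+0.100842-0.040329i
  term(m=-4) = -0.040539-0.120876i   from Y*(Ω₁)=-0.252297-0.333572i, Y(Ω₂)=+0.288975+0.097036i
  term(m=-3) = -0.064985-0.009822i   from Y*(Ω₁)=-0.097754+0.117857i, Y(Ω₂)=+0.221570+0.367609i
  term(m=-2) = +0.032562-0.045266i   from Y*(Ω₁)=-0.246433-0.122593i, Y(Ω₂)=-0.032672+0.199936i
  term(m=-1) = +0.028410+0.055435i   from Y*(Ω₁)=-0.054503+0.231928i, Y(Ω₂)=+0.199228-0.169314i
  term(m=+0) = -0.063262-0.000000i   from Y*(Ω₁)=-0.225568-0.000000i, Y(Ω₂)=+0.280455+0.000000i
  term(m=+1) = +0.028410-0.055435i   from Y*(Ω₁)=+0.054503+0.231928i, Y(Ω₂)=-0.199228-0.169314i
  term(m=+2) = +0.032562+0.045266i   from Y*(Ω₁)=-0.246433+0.122593i, Y(Ω₂)=-0.032672-0.199936i
  term(m=+3) = -0.064985+0.009822i   from Y*(Ω₁)=+0.097754+0.117857i, Y(Ω₂)=-0.221570+0.367609i
  term(m=+4) = -0.040539+0.120876i   from Y*(Ω₁)=-0.252297+0.333572i, Y(Ω₂)=+0.288975-0.097036i
  term(m=+5) = +0.021644+0.022160i   from Y*(Ω₁)=-0.260803-0.115449i, Y(Ω₂)=-0.100842-0.040329i
Accumulated sum -0.109076-0.000000i; after 4π/(2l+1) scaling, -0.124608-0.000000i ⇒ P_5 = -0.124608

-0.124608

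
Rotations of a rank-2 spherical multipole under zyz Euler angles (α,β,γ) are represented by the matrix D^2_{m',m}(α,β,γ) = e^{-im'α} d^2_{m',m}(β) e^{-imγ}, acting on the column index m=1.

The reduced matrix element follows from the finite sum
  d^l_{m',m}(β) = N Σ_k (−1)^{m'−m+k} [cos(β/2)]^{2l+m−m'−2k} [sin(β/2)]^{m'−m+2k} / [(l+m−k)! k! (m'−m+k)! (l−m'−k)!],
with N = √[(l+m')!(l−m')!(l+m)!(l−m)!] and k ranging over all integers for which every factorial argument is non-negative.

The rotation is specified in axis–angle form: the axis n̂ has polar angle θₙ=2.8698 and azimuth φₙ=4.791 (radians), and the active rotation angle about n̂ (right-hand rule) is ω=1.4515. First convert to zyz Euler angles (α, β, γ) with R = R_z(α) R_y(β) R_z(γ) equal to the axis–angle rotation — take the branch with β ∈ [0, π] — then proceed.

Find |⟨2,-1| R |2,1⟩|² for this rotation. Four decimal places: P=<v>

Axis–angle → zyz. n̂ = (sinθₙcosφₙ, sinθₙsinφₙ, cosθₙ) = (+0.021082, -0.267630, -0.963291), ω = 1.4515.
R = I cosω + sinω [n̂]ₓ + (1−cosω) n̂n̂ᵀ gives
  R = [+0.119405, +0.951474, -0.283619; -0.961415, +0.182115, +0.206191; +0.247836, +0.248055, +0.936507]
β = atan2(√(R₁₃²+R₂₃²), R₃₃) = 0.358263; α = atan2(R₂₃, R₁₃) mod 2π = 2.512975; γ = atan2(R₃₂, −R₃₁) mod 2π = 2.355753
D^2_{-1,1}(2.5130,0.3583,2.3558) = e^{-i·-1·2.5130}·d^2_{-1,1}(0.3583)·e^{-i·1·2.3558}. Compute d first:
Half-angle: c=0.983999, s=0.178175. N=√(1·6·6·1)=6.000000
Admissible k: 2..3 (factorial args all ≥0)
  k=2: (−1)^0·6.0000/(2)·0.9840^2·0.1782^2 = +0.092216
  k=3: (−1)^1·6.0000/(6)·0.9840^0·0.1782^4 = -0.001008
d^2_{-1,1}(0.3583) = +0.092216 -0.001008 = +0.091208
|D^2_{-1,1}|² = |d^2_{-1,1}(β)|² = (+0.091208)² = 0.008319 (the z-rotation phases have unit modulus)

P=0.0083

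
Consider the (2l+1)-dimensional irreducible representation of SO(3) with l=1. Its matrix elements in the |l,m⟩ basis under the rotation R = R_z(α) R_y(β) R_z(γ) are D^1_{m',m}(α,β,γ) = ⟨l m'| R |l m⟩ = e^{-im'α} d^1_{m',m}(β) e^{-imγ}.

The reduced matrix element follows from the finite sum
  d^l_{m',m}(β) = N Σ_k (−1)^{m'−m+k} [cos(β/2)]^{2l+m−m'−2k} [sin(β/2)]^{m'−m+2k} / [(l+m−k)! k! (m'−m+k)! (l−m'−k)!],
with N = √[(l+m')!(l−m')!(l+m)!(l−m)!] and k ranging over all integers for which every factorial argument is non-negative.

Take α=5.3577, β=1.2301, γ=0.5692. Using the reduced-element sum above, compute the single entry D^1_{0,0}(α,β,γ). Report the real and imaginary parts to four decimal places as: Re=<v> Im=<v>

Split into d^1_{0,0}(β=1.2301) × two z-phases.
With c≡cos(β/2)=0.816745 and s≡sin(β/2)=0.576999, N=[1·1·1·1]^{1/2}=1.000000
k: max(0,(0)−(0))=0 … min(1+(0),1−(0))=1
  k=0: (−1)^0·1.0000/(1)·0.8167^2·0.5770^0 = +0.667072
  k=1: (−1)^1·1.0000/(1)·0.8167^0·0.5770^2 = -0.332928
d^1_{0,0}(1.2301) = +0.667072 -0.332928 = +0.334143
Phases: e^{-i·(0)·5.3577}=+1.000000+0.000000i, e^{-i·(0)·0.5692}=+1.000000+0.000000i ⇒ D=+0.334143+0.000000i

Re=0.3341 Im=0.0000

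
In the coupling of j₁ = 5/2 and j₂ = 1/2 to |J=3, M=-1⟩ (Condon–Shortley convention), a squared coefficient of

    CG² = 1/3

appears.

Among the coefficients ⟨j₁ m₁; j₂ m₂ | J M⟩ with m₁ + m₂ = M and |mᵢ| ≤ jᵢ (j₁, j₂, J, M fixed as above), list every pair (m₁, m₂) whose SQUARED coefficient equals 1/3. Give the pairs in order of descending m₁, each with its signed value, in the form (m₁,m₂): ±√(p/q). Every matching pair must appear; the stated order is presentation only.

(-3/2,1/2): +√(1/3)

Admissible pairs with m₁+m₂ = M = -1: (-3/2,1/2), (-1/2,-1/2)
  (m₁,m₂)=(-1/2,-1/2): CG² = 2/3, CG = +√(2/3)
  (m₁,m₂)=(-3/2,1/2): CG² = 1/3, CG = +√(1/3)   ← matches the target
Pairs with CG² = 1/3: (-3/2,1/2): +√(1/3)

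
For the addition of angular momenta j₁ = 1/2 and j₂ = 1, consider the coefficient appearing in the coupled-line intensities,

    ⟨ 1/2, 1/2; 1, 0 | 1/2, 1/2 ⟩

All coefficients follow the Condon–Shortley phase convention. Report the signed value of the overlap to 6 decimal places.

+0.577350

j₁+j₂−J=1  J+j₁−j₂=0  J−j₁+j₂=1  j₁+j₂+J+1=3
(j₁±m₁, j₂±m₂, J±M) = (1,0,1,1,1,0)
P² = 1/3
sum k=0..0:
  [0] +1/1 = 1
S = 1
C² = P²·S² = 1/3 ; C = +0.577350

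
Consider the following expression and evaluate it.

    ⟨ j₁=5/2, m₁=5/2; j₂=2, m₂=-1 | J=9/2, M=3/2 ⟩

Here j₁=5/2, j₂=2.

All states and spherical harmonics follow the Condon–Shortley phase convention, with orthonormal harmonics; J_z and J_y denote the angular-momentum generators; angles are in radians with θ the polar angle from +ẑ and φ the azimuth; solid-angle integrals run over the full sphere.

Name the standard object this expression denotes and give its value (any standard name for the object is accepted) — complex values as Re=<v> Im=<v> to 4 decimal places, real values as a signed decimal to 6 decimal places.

Clebsch–Gordan coefficient, +√(1/21) ≈ +0.218218

This is a Clebsch–Gordan (vector-coupling) coefficient.
√[10·0!5!4!/10! · 5!0!1!3!6!3!] = √(172800/7)
  +(−1)^0/∏(0,0,0,1,5,3)! = 1/720  (running 1/720)
⟨..|..⟩ = √(172800/7)·(1/720) = +0.218218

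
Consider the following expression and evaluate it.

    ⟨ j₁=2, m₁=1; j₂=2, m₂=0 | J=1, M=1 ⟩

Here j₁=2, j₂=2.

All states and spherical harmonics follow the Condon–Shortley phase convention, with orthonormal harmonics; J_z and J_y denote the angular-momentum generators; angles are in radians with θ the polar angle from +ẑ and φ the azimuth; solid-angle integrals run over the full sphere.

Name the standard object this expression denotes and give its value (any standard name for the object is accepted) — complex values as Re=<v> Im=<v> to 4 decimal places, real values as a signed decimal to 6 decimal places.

This is a Clebsch–Gordan (vector-coupling) coefficient.
√[3·3!1!1!/6! · 3!1!2!2!2!0!] = √(6/5)
  +(−1)^1/∏(1,2,0,1,1,0)! = -1/2  (running -1/2)
⟨..|..⟩ = √(6/5)·(-1/2) = -0.547723

Clebsch–Gordan coefficient, −√(3/10) ≈ -0.547723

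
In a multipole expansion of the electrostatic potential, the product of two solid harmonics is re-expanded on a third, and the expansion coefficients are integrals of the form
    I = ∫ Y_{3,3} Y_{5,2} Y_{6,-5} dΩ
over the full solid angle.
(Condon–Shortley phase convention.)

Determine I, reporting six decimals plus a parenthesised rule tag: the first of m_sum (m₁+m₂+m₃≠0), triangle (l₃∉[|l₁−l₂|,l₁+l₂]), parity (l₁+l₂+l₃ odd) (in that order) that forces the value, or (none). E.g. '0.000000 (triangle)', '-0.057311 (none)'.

Checks pass: Σm=0; 14 even; l₃=6∈[2,8].
(2·3+1)(2·5+1)(2·6+1) = 1001
Δ: 2! 4! 8! / 15! → 1/675675
sum: t=0:+1/8640 t=1:−1/2304 t=2:+1/8640 = -7/34560
3j²(3 5 6; 0 0 0) = Δ·Π!·Σ² = 7/429  (sign -1)
sum: t=0:+1/241920 = 1/241920
3j²(3 5 6; 3 2 -5) = Δ·Π!·Σ² = 2/91  (sign -1)
combine: 4πI² = 1001·7/429·2/91 = 14/39
take √, sign +1: I = 0.16901560
No selection rule forces the value: the integral is nonzero (none).

0.169016 (none)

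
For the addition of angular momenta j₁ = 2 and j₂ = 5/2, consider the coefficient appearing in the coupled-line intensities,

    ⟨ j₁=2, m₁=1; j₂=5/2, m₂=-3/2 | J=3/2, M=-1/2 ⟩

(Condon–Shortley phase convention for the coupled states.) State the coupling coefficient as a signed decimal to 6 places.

triangle: 3!*1!*2!/7! = 12/5040
(j±m)!: 3!*1!*1!*4!*1!*2! = 288
prefactor² = (2J+1)*Δ*N² = 96/35
  k=0: +1/(0!*3!*1!*1!*0!*1!) = 1/6
  k=1: −1/(1!*2!*0!*0!*1!*2!) = -1/4
Σ = -1/12  ⇒  CG² = 96/35*(-1/12)² = 2/105
CG = −√(2/105) = -0.138013

-0.138013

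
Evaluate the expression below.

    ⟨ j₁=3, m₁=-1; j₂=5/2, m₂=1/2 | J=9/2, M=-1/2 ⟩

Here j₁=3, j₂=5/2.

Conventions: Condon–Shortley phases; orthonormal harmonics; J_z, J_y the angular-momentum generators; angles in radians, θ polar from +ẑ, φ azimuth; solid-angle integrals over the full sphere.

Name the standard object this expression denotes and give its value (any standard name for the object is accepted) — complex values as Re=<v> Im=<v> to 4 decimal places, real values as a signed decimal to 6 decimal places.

This is a Clebsch–Gordan (vector-coupling) coefficient.
√[10·1!5!4!/11! · 2!4!3!2!4!5!] = √(92160/77)
  +(−1)^0/∏(0,1,4,3,1,1)! = 1/144  (running 1/144)
  +(−1)^1/∏(1,0,3,2,2,2)! = -1/48  (running -1/72)
⟨..|..⟩ = √(92160/77)·(-1/72) = -0.480500

Clebsch–Gordan coefficient, −√(160/693) ≈ -0.480500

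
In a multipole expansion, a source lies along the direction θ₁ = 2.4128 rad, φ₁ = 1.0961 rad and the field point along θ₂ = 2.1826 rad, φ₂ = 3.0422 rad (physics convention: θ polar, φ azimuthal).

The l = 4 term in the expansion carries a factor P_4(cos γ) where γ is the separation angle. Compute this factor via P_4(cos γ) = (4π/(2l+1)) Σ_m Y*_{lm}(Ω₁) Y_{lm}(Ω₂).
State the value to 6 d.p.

0.190959

Expand P_4 via completeness: Σ_{m} conj(Y_{4,m}) at Ω₁ times Y_{4,m} at Ω₂ —
  [-4]  conj(Y_{4,-4})(Ω₁) = -0.028042-0.082408i ; Y_{4,-4}(Ω₂) = +0.183229+0.076944i ; Δ = +0.001203-0.017257i
  [-3]  conj(Y_{4,-3})(Ω₁) = +0.272828+0.040316i ; Y_{4,-3}(Ω₂) = +0.376964+0.115857i ; Δ = +0.098176+0.046806i
  [-2]  conj(Y_{4,-2})(Ω₁) = -0.250091+0.349274i ; Y_{4,-2}(Ω₂) = +0.287687+0.057953i ; Δ = -0.092189+0.085988i
  [-1]  conj(Y_{4,-1})(Ω₁) = -0.096187-0.187175i ; Y_{4,-1}(Ω₂) = -0.152917-0.015249i ; Δ = +0.011854+0.030089i
  [+0]  conj(Y_{4,0})(Ω₁) = -0.302114-0.000000i ; Y_{4,0}(Ω₂) = -0.326625+0.000000i ; Δ = +0.098678+0.000000i
  [+1]  conj(Y_{4,1})(Ω₁) = +0.096187-0.187175i ; Y_{4,1}(Ω₂) = +0.152917-0.015249i ; Δ = +0.011854-0.030089i
  [+2]  conj(Y_{4,2})(Ω₁) = -0.250091-0.349274i ; Y_{4,2}(Ω₂) = +0.287687-0.057953i ; Δ = -0.092189-0.085988i
  [+3]  conj(Y_{4,3})(Ω₁) = -0.272828+0.040316i ; Y_{4,3}(Ω₂) = -0.376964+0.115857i ; Δ = +0.098176-0.046806i
  [+4]  conj(Y_{4,4})(Ω₁) = -0.028042+0.082408i ; Y_{4,4}(Ω₂) = +0.183229-0.076944i ; Δ = +0.001203+0.017257i
Accumulated sum +0.136765+0.000000i; after 4π/(2l+1) scaling, +0.190959+0.000000i ⇒ P_4 = 0.190959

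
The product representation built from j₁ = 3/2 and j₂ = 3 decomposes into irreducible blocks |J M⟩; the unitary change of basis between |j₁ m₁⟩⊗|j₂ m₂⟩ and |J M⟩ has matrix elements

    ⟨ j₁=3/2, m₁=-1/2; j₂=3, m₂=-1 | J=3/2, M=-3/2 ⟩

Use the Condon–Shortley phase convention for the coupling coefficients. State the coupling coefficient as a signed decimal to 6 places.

+0.338062

√[4·3!0!3!/7! · 1!2!2!4!0!3!] = √(576/35)
  +(−1)^2/∏(2,1,0,0,0,3)! = 1/12  (running 1/12)
⟨..|..⟩ = √(576/35)·(1/12) = +0.338062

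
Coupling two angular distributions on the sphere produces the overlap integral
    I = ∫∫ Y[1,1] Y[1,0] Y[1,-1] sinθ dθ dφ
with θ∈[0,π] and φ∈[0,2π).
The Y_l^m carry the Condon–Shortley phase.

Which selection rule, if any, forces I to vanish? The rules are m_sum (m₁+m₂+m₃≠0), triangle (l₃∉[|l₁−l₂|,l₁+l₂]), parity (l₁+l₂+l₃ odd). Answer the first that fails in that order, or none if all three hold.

parity

m₁+m₂+m₃ = 1 + 0 − 1 = 0  ✓
triangle: |1−1|=0 ≤ l₃=1 ≤ 1+1=2  ✓
parity: l₁+l₂+l₃ = 3 is odd  ✗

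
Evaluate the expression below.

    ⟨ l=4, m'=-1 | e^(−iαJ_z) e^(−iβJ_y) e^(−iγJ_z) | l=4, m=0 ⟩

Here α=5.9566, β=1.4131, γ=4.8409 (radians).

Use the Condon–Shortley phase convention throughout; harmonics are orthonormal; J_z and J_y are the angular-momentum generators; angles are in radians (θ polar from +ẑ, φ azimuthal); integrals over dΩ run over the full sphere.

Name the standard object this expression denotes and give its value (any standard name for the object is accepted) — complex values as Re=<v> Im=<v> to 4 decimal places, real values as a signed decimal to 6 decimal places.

Wigner D-matrix element, Re=-0.2322 Im=0.0786

This is a Wigner D-matrix element — the rotation-matrix element ⟨l m'| R(α,β,γ) |l m⟩ in the angular-momentum basis.
First d^4_{-1,0}(β=1.4131), then the phase factors e^{-i(-1)α} and e^{-i(0)γ}:
Half-angle: c=0.760606, s=0.649214. N=√(6·120·24·24)=643.987578
The bounds max(0,m−m')=1 and min(l+m,l−m')=4 give 4 terms
  k=1: (−1)^0·643.9876/(144)·0.7606^7·0.6492^1 = +0.427584
  k=2: (−1)^1·643.9876/(24)·0.7606^5·0.6492^3 = -1.869081
  k=3: (−1)^2·643.9876/(24)·0.7606^3·0.6492^5 = +1.361707
  k=4: (−1)^3·643.9876/(144)·0.7606^1·0.6492^7 = -0.165344
d^4_{-1,0}(1.4131) = +0.427584 -1.869081 +1.361707 -0.165344 = -0.245134
Attach z-rotation phases: D = e^{-i(-1)(5.9566)}·(-0.245134)·e^{-i(0)(4.8409)} = -0.232177+0.078642i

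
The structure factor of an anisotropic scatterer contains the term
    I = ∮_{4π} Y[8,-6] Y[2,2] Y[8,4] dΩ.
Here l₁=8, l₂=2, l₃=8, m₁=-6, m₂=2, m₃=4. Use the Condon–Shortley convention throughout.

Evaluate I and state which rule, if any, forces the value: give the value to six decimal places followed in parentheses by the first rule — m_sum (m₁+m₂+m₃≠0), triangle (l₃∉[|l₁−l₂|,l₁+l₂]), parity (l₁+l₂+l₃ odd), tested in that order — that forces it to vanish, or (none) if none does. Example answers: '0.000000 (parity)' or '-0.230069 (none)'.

m-sum 0 ✓  L=18 even ✓  6≤8≤10 ✓
Π(2lᵢ+1) = 17×5×17 = 1445
triangle coeff Δ(8,2,8) = 1/348840
Σ_t [0,2]: t=0:+1/116121600 t=1:−1/25401600 t=2:+1/116121600 = -1/45158400
(3j)²=24/1615 [(8 2 8; 0 0 0)], sign=-1
Σ_t [2,2]: t=2:+1/3832012800 = 1/3832012800
(3j)²=91/9690 [(8 2 8; -6 2 4)], sign=+1
⇒ 4πI² = 364/1805
I = (-1)√(364/1805/(4π)) = -0.12667974
No selection rule forces the value: the integral is nonzero (none).

-0.126680 (none)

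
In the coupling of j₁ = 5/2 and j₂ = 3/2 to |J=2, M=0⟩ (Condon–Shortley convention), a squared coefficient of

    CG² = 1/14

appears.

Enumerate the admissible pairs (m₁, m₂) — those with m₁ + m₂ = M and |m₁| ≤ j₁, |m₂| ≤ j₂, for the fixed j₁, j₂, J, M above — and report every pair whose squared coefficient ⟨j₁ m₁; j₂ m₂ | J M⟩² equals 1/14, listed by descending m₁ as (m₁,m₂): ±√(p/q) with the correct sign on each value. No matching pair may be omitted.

Admissible pairs with m₁+m₂ = M = 0: (-3/2,3/2), (-1/2,1/2), (1/2,-1/2), (3/2,-3/2)
  (m₁,m₂)=(3/2,-3/2): CG² = 3/7, CG = +√(3/7)
  (m₁,m₂)=(1/2,-1/2): CG² = 1/14, CG = −√(1/14)   ← matches the target
  (m₁,m₂)=(-1/2,1/2): CG² = 1/14, CG = −√(1/14)   ← matches the target
  (m₁,m₂)=(-3/2,3/2): CG² = 3/7, CG = +√(3/7)
Pairs with CG² = 1/14: (1/2,-1/2): −√(1/14); (-1/2,1/2): −√(1/14)

(1/2,-1/2): −√(1/14); (-1/2,1/2): −√(1/14)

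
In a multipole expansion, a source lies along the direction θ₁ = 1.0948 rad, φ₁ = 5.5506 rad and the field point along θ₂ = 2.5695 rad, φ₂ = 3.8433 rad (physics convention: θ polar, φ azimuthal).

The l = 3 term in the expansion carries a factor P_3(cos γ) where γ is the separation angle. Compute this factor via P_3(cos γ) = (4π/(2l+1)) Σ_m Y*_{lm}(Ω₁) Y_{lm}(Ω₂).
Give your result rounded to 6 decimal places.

0.447172

Summing Y*_{l m}(θ₁,φ₁)·Y_{l m}(θ₂,φ₂) over m ∈ [−3, 3]; prefactor 4π/(2·3+1) = 1.795196:
  term(m=-3) = +0.007723-0.017793i   from Y*(Ω₁)=-0.171886-0.237258i, Y(Ω₂)=+0.033717+0.056979i
  term(m=-2) = +0.089727+0.025123i   from Y*(Ω₁)=+0.039006-0.367908i, Y(Ω₂)=-0.041959+0.248333i
  term(m=-1) = -0.000864+0.006291i   from Y*(Ω₁)=+0.010645-0.009576i, Y(Ω₂)=-0.338681+0.286257i
  term(m=+0) = +0.055921+0.000000i   from Y*(Ω₁)=-0.333473-0.000000i, Y(Ω₂)=-0.167693+0.000000i
  term(m=+1) = -0.000864-0.006291i   from Y*(Ω₁)=-0.010645-0.009576i, Y(Ω₂)=+0.338681+0.286257i
  term(m=+2) = +0.089727-0.025123i   from Y*(Ω₁)=+0.039006+0.367908i, Y(Ω₂)=-0.041959-0.248333i
  term(m=+3) = +0.007723+0.017793i   from Y*(Ω₁)=+0.171886-0.237258i, Y(Ω₂)=-0.033717+0.056979i
Σ over m = +0.249094+0.000000i; ×(4π/7) → +0.447172+0.000000i. Real part: 0.447172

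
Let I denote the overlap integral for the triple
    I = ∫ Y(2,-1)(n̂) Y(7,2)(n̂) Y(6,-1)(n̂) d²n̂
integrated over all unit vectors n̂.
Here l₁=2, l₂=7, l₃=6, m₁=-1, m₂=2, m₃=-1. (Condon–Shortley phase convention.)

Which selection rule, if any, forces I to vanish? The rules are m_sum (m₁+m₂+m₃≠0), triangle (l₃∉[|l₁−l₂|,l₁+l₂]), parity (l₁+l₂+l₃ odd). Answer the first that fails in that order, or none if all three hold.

Σmᵢ = 0  ✓
l₃∈[|l₁−l₂|,l₁+l₂]=[5,9], have l₃=6  ✓
Σlᵢ = 15 ⇒ odd  ✗

parity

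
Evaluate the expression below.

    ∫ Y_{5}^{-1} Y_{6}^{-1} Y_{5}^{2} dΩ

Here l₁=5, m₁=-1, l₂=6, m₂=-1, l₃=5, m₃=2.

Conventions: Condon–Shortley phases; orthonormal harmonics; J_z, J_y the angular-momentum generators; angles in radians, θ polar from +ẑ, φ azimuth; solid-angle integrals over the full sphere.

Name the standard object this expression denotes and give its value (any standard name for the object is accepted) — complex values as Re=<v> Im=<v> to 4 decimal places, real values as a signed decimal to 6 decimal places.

This is a Gaunt coefficient — the integral of a triple product of spherical harmonics over the sphere.
m-sum 0 ✓  L=16 even ✓  1≤5≤11 ✓
Π(2lᵢ+1) = 11×13×11 = 1573
triangle coeff Δ(5,6,5) = 1/28588560
Σ_t [1,5]: t=1:−1/345600 t=2:+1/13824 t=3:−1/5184 t=4:+1/13824 t=5:−1/345600 = -7/129600
(3j)²=80/7293 [(5 6 5; 0 0 0)], sign=+1
Σ_t [2,5]: t=2:+1/41472 t=3:−1/10368 t=4:+1/23040 t=5:−1/518400 = -1/32400
(3j)²=128/12155 [(5 6 5; -1 -1 2)], sign=+1
⇒ 4πI² = 2048/11271
I = (+1)√(2048/11271/(4π)) = 0.12024827

Gaunt coefficient, +0.120248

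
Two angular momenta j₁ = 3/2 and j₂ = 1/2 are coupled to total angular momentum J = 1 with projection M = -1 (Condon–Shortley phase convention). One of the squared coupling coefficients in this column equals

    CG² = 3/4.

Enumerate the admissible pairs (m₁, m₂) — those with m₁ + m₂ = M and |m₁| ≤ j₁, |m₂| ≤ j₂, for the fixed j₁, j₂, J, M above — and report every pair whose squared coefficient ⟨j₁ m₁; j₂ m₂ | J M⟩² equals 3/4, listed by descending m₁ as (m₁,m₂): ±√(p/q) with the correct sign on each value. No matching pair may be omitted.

(-3/2,1/2): −√(3/4)

Admissible pairs with m₁+m₂ = M = -1: (-3/2,1/2), (-1/2,-1/2)
  (m₁,m₂)=(-1/2,-1/2): CG² = 1/4, CG = +√(1/4)
  (m₁,m₂)=(-3/2,1/2): CG² = 3/4, CG = −√(3/4)   ← matches the target
Pairs with CG² = 3/4: (-3/2,1/2): −√(3/4)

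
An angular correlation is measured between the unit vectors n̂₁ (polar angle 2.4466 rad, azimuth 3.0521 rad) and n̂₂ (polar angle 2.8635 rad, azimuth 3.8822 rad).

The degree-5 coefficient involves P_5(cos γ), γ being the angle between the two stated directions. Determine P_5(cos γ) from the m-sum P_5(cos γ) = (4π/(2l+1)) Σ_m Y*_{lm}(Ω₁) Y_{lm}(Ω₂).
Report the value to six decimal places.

Summing Y*_{l m}(θ₁,φ₁)·Y_{l m}(θ₂,φ₂) over m ∈ [−5, 5]; prefactor 4π/(2·5+1) = 1.142397:
  m=-5: (-0.045063+0.021627i) × (+0.000613-0.000385i) = -0.000019+0.000031i  (running Σ = -0.000019+0.000031i)
  m=-4: (-0.177560+0.066423i) × (+0.007887+0.001428i) = -0.001495+0.000270i  (running Σ = -0.001515+0.000301i)
  m=-3: (-0.377462+0.103847i) × (+0.031756+0.041684i) = -0.016315-0.012436i  (running Σ = -0.017830-0.012136i)
  m=-2: (-0.404326+0.073151i) × (-0.019490+0.216990i) = -0.007993-0.089160i  (running Σ = -0.025823-0.101296i)
  m=-1: (-0.010045+0.000901i) × (-0.389952+0.356496i) = +0.003596-0.003932i  (running Σ = -0.022227-0.105228i)
  m=0: (+0.392540-0.000000i) × (-0.465293+0.000000i) = -0.182646+0.000000i  (running Σ = -0.204874-0.105228i)
  m=1: (+0.010045+0.000901i) × (+0.389952+0.356496i) = +0.003596+0.003932i  (running Σ = -0.201278-0.101296i)
  m=2: (-0.404326-0.073151i) × (-0.019490-0.216990i) = -0.007993+0.089160i  (running Σ = -0.209271-0.012136i)
  m=3: (+0.377462+0.103847i) × (-0.031756+0.041684i) = -0.016315+0.012436i  (running Σ = -0.225586+0.000301i)
  m=4: (-0.177560-0.066423i) × (+0.007887-0.001428i) = -0.001495-0.000270i  (running Σ = -0.227081+0.000031i)
  m=5: (+0.045063+0.021627i) × (-0.000613-0.000385i) = -0.000019-0.000031i  (running Σ = -0.227101-0.000000i)
Σ over m = -0.227101-0.000000i; ×(4π/11) → -0.259439-0.000000i. Real part: -0.259439

-0.259439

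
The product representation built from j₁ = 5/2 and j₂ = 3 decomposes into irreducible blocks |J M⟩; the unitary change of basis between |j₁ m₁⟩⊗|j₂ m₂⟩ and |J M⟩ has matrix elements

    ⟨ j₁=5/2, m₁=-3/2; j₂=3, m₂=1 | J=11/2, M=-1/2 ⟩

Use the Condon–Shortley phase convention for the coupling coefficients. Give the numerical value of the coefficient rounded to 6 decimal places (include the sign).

+√(25/154) ≈ +0.402911

triangle: 0!·5!·6!/12! = 86400/479001600
(j±m)!: 1!·4!·4!·2!·5!·6! = 99532800
prefactor² = (2J+1)·Δ·N² = 16588800/77
  k=0: +1/(0!·0!·4!·4!·1!·2!) = 1/1152
Σ = 1/1152  ⇒  CG² = 16588800/77·(1/1152)² = 25/154
CG = +√(25/154) = +0.402911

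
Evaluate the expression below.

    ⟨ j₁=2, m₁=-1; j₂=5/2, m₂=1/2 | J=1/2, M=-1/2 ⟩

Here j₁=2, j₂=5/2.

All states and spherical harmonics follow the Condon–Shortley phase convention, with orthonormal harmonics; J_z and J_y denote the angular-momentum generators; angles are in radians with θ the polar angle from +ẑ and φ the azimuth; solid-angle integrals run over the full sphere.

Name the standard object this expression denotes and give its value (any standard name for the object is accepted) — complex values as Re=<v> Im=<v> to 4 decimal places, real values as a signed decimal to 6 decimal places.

This is a Clebsch–Gordan (vector-coupling) coefficient.
√[2·4!0!1!/6! · 1!3!3!2!0!1!] = √(24/5)
  +(−1)^3/∏(3,1,0,0,0,1)! = -1/6  (running -1/6)
⟨..|..⟩ = √(24/5)·(-1/6) = -0.365148

Clebsch–Gordan coefficient, −√(2/15) ≈ -0.365148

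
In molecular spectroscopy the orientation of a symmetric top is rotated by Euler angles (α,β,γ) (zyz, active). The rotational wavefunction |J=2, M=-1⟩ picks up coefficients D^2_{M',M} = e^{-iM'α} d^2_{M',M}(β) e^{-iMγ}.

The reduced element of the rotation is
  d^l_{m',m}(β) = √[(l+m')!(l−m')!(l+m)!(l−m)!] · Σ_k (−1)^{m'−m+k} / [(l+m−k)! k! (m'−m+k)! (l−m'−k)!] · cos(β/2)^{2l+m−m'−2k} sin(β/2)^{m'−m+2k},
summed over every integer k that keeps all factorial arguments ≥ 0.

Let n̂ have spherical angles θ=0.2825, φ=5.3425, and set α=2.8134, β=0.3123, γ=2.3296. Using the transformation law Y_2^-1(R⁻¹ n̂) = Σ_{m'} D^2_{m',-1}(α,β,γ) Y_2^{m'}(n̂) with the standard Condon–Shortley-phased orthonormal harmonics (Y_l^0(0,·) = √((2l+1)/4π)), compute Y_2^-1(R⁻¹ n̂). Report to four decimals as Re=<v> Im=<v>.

Re=0.3055 Im=-0.1704

Need the full column D^2_{m',-1} for m'=−2..2 at α=2.8134, β=0.3123, γ=2.3296.
cos(β/2)=0.987833, sin(β/2)=0.155516
d^2_{-2,-1}: single k=1 term ⇒ +0.299817;  D = -0.030653+0.298246i
d^2_{-1,-1}: k∈[0..1] ⇒ +0.952214 -0.070801 = +0.881413;  D = +0.367925-0.800950i
d^2_{0,-1}: k∈[0..1] ⇒ -0.367200 +0.009101 = -0.358099;  D = +0.246391-0.259858i
d^2_{1,-1}: k∈[0..1] ⇒ +0.070801 -0.000585 = +0.070216;  D = +0.062158-0.032661i
d^2_{2,-1}: single k=0 term ⇒ -0.007431;  D = +0.007341-0.001152i
Y_2^{m'}(θ=0.2825,φ=5.3425) and Σ D·Y over m':
  (-0.0307+0.2982i)·(-0.0092+0.0286i)  (+0.3679-0.8009i)·(+0.1219+0.1671i)  (+0.2464-0.2599i)·(+0.5573+0.0000i)  (+0.0622-0.0327i)·(-0.1219+0.1671i)  (+0.0073-0.0012i)·(-0.0092-0.0286i)
Y_2^-1(R⁻¹ n̂) = +0.305520-0.170379i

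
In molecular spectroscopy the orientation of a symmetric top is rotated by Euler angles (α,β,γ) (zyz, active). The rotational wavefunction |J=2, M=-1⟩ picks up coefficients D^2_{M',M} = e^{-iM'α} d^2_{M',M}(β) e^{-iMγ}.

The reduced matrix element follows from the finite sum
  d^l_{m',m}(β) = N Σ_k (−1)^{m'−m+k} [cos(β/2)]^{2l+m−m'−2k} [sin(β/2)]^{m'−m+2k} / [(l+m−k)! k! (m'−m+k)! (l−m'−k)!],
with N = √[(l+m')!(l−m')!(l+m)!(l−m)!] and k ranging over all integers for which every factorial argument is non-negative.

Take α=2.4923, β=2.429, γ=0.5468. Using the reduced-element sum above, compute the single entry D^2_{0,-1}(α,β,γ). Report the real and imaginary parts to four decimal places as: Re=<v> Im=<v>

Re=0.5175 Im=0.3150

D^2_{0,-1}(2.4923,2.4290,0.5468) = e^{-i·0·2.4923}·d^2_{0,-1}(2.4290)·e^{-i·-1·0.5468}. Compute d first:
c=cos(2.429000/2)=0.348806, s=sin(2.429000/2)=0.937195; N=√[2·2·1·6]=4.898979
The bounds max(0,m−m')=0 and min(l+m,l−m')=1 give 2 terms
  k=0: (−1)^1·4.8990/(2)·0.3488^3·0.9372^1 = -0.097422
  k=1: (−1)^2·4.8990/(2)·0.3488^1·0.9372^3 = +0.703314
d^2_{0,-1}(2.4290) = -0.097422 +0.703314 = +0.605892
Attach z-rotation phases: D = e^{-i(0)(2.4923)}·(+0.605892)·e^{-i(-1)(0.5468)} = +0.517549+0.315037i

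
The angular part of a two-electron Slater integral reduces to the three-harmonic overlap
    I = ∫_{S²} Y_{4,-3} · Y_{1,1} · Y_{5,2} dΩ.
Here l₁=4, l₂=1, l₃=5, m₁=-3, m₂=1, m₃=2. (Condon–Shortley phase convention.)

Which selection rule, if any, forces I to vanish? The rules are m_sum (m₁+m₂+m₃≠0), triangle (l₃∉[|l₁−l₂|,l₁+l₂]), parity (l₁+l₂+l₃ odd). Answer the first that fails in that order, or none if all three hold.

none

azimuthal sum: -3 + 1 + 2 = 0  ✓
3 ≤ 5 ≤ 5 (triangle on l)  ✓
L = 4 + 1 + 5 = 10 (even)  ✓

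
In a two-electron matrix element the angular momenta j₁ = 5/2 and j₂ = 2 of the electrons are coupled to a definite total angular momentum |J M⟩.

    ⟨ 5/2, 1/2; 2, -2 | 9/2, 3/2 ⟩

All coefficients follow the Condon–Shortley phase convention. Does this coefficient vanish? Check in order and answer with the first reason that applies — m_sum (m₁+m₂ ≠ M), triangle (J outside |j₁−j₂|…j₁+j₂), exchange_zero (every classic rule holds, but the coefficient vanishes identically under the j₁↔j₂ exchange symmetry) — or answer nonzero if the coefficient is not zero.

m-sum: m₁+m₂ = 1/2+(-2) = -3/2, M = 3/2  ✗ ⇒ coefficient is 0

m_sum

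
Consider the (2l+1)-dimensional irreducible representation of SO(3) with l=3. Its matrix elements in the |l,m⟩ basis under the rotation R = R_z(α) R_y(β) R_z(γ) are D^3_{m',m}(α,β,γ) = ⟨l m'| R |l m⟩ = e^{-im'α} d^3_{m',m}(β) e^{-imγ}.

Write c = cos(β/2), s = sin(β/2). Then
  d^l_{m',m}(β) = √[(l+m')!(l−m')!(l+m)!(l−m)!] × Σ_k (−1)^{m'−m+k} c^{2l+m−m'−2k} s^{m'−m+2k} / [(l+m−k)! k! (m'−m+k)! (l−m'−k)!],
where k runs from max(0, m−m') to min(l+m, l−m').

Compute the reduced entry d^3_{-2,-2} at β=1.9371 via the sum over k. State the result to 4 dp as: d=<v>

d^3_{-2,-2}(β=1.9371) via the finite sum:
c=cos(1.937100/2)=0.566495, s=sin(1.937100/2)=0.824065; N=√[1·120·1·120]=120.000000
k: max(0,(-2)−(-2))=0 … min(3+(-2),3−(-2))=1
  k=0: (−1)^0·120.0000/(120)·0.5665^6·0.8241^0 = +0.033050
  k=1: (−1)^1·120.0000/(24)·0.5665^4·0.8241^2 = -0.349685
d^3_{-2,-2}(1.9371) = +0.033050 -0.349685 = -0.316635

d=-0.3166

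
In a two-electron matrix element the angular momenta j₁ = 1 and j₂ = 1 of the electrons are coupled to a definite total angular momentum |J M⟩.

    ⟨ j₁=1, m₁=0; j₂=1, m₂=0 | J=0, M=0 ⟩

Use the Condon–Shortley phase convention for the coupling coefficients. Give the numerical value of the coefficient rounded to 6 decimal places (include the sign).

triangle: 2!·0!·0!/3! = 2/6
(j±m)!: 1!·1!·1!·1!·0!·0! = 1
prefactor² = (2J+1)·Δ·N² = 1/3
  k=1: −1/(1!·1!·0!·0!·0!·0!) = -1
Σ = -1  ⇒  CG² = 1/3·(-1)² = 1/3
CG = −√(1/3) = -0.577350

-0.577350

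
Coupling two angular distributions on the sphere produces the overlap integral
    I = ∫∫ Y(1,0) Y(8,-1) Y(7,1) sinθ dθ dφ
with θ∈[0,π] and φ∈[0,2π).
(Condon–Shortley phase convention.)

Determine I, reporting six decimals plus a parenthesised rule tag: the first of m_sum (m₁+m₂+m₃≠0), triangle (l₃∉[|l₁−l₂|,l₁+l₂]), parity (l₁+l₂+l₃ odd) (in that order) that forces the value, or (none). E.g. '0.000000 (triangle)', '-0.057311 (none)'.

Rules hold: Σm=0, L=16 even, 7≤7≤9.
N = 3·17·15 = 765
Δ = 2!·0!·14!/17! = 1/2040
Racah Σ t=1..1: t=1:−1/25401600 = -1/25401600
⇒ 3j(1 8 7; 0 0 0)² = 8/255, sgn +1
Racah Σ t=1..1: t=1:−1/29030400 = -1/29030400
⇒ 3j(1 8 7; 0 -1 1)² = 21/680, sgn -1
4πI² = N·(3j₀)²·(3jₘ)² = 63/85
I = -1·√(0.741176/4π) = -0.24285994
No selection rule forces the value: the integral is nonzero (none).

-0.242860 (none)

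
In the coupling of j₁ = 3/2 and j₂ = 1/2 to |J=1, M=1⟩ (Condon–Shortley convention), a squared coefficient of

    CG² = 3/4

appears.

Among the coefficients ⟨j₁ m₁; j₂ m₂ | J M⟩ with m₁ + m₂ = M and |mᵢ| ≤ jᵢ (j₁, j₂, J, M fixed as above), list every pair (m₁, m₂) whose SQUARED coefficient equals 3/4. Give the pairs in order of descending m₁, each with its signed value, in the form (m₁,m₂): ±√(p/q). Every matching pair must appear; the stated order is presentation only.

(3/2,-1/2): +√(3/4)

Admissible pairs with m₁+m₂ = M = 1: (1/2,1/2), (3/2,-1/2)
  (m₁,m₂)=(3/2,-1/2): CG² = 3/4, CG = +√(3/4)   ← matches the target
  (m₁,m₂)=(1/2,1/2): CG² = 1/4, CG = −√(1/4)
Pairs with CG² = 3/4: (3/2,-1/2): +√(3/4)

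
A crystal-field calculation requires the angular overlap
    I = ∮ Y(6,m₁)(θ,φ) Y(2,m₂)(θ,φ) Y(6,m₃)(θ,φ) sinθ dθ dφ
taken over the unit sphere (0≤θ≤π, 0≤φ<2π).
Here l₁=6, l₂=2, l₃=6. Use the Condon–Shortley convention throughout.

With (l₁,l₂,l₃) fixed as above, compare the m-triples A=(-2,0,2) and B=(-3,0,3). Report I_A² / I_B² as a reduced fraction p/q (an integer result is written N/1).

4/1

l's match ⇒ only the (l;m) 3-j factors differ between A and B.
A: triangle coeff Δ(6,2,6) = 1/90090; Σ_t [0,2]: t=0:+1/322560 t=1:−1/30240 t=2:+1/69120 = -1/64512; (3j)²=10/1001 [(6 2 6; -2 0 2)], sign=-1
B: triangle coeff Δ(6,2,6) = 1/90090; Σ_t [0,2]: t=0:+1/1451520 t=1:−1/80640 t=2:+1/120960 = -1/290304; (3j)²=5/2002 [(6 2 6; -3 0 3)], sign=+1
I_A²/I_B² = (10/1001)/(5/2002) = 4/1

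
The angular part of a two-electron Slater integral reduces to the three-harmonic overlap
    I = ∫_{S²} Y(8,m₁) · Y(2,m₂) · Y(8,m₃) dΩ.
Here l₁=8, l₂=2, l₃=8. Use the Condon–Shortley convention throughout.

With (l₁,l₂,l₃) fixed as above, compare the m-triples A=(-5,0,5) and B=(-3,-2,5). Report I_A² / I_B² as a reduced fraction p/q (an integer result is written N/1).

1/520

Shared (l₁,l₂,l₃)=(8,2,8): N and (l;000)² cancel in I_A²/I_B².
A: Δ = 2!·14!·2!/19! = 1/348840; Racah Σ t=0..2: t=0:+1/24908083200 t=1:−1/958003200 t=2:+1/958003200 = 1/24908083200; ⇒ 3j(8 2 8; -5 0 5)² = 1/38760, sgn -1
B: Δ = 2!·14!·2!/19! = 1/348840; Racah Σ t=0..0: t=0:+1/958003200 = 1/958003200; ⇒ 3j(8 2 8; -3 -2 5)² = 13/969, sgn -1
I_A²/I_B² = (1/38760)/(13/969) = 1/520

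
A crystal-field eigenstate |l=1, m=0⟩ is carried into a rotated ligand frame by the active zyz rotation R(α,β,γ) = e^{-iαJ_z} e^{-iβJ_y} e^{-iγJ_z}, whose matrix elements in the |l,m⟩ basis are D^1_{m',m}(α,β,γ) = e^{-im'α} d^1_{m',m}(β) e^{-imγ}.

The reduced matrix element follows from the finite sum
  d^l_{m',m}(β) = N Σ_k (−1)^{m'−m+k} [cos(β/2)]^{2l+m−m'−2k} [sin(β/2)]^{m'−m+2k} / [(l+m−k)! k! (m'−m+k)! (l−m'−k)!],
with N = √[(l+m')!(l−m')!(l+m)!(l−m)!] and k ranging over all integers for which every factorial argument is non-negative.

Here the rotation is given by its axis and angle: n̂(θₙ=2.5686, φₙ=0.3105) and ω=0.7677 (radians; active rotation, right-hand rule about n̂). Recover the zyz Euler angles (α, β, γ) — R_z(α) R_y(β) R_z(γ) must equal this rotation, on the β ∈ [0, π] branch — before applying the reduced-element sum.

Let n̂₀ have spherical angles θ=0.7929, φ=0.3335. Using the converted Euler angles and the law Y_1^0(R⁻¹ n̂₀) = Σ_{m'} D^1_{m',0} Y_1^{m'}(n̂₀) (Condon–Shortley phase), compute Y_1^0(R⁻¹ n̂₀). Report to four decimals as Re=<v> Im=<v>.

Axis–angle → zyz. n̂ = (sinθₙcosφₙ, sinθₙsinφₙ, cosθₙ) = (+0.516224, +0.165645, -0.840282), ω = 0.7677.
R = I cosω + sinω [n̂]ₓ + (1−cosω) n̂n̂ᵀ gives
  R = [+0.794257, +0.607546, -0.006632; -0.559576, +0.727206, -0.397550; -0.236707, +0.319467, +0.917557]
β = atan2(√(R₁₃²+R₂₃²), R₃₃) = 0.408905; α = atan2(R₂₃, R₁₃) mod 2π = 4.695710; γ = atan2(R₃₂, −R₃₁) mod 2π = 0.933117
Need the full column D^1_{m',0} for m'=−1..1 at α=4.6957, β=0.4089, γ=0.9331.
cos(β/2)=0.979172, sin(β/2)=0.203031
d^1_{-1,0}: single k=1 term ⇒ +0.281149;  D = -0.004689-0.281110i
d^1_{0,0}: k∈[0..1] ⇒ +0.958778 -0.041222 = +0.917557;  D = +0.917557+0.000000i
d^1_{1,0}: single k=0 term ⇒ -0.281149;  D = +0.004689-0.281110i
Y_1^{m'}(θ=0.7929,φ=0.3335) and Σ D·Y over m':
  (-0.0047-0.2811i)·(+0.2326-0.0806i)  (+0.9176+0.0000i)·(+0.3429+0.0000i)  (+0.0047-0.2811i)·(-0.2326-0.0806i)
Y_1^0(R⁻¹ n̂) = +0.267144+0.000000i

Re=0.2671 Im=0.0000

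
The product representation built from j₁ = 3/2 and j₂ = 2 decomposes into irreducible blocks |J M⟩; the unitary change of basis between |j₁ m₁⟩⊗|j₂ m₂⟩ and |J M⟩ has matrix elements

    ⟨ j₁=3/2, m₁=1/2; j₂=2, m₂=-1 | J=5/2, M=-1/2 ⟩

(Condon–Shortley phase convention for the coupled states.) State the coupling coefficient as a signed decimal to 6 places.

+√(5/14) = +0.597614

√[6·1!2!3!/7! · 2!1!1!3!2!3!] = √(72/35)
  +(−1)^0/∏(0,1,1,1,1,2)! = 1/2  (running 1/2)
  +(−1)^1/∏(1,0,0,0,2,3)! = -1/12  (running 5/12)
⟨..|..⟩ = √(72/35)·(5/12) = +0.597614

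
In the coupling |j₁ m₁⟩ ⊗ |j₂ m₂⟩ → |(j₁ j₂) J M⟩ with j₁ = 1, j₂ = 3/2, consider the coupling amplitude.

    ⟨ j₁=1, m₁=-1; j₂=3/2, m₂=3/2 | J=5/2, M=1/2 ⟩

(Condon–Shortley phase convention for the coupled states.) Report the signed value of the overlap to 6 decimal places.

+√(1/10) ≈ +0.316228

triangle: 0!*2!*3!/6! = 12/720
(j±m)!: 0!*2!*3!*0!*3!*2! = 144
prefactor² = (2J+1)*Δ*N² = 72/5
  k=0: +1/(0!*0!*2!*3!*0!*0!) = 1/12
Σ = 1/12  ⇒  CG² = 72/5*(1/12)² = 1/10
CG = +√(1/10) = +0.316228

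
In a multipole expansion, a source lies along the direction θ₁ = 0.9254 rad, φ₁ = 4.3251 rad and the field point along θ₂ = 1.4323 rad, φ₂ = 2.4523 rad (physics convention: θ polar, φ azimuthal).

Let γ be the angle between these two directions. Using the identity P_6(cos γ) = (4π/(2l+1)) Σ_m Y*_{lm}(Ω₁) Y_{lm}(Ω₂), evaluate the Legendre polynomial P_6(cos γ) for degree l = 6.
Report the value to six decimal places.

-0.170707

Summing Y*_{l m}(θ₁,φ₁)·Y_{l m}(θ₂,φ₂) over m ∈ [−6, 6]; prefactor 4π/(2·6+1) = 0.966644:
  m=-6: (+0.085856+0.091619i) × (-0.248606-0.382254i) = +0.013677-0.055596i  (running Σ = +0.013677-0.055596i)
  m=-5: (-0.305854+0.117101i) × (+0.210023+0.066090i) = -0.071975+0.004380i  (running Σ = -0.058298-0.051216i)
  m=-4: (+0.009370-0.432918i) × (+0.251533-0.101758i) = -0.041696-0.109847i  (running Σ = -0.099994-0.161063i)
  m=-3: (+0.179625+0.077842i) × (-0.116254+0.214285i) = -0.037563+0.029442i  (running Σ = -0.137556-0.131621i)
  m=-2: (+0.177168-0.173375i) × (+0.040826+0.209778i) = +0.043603+0.030088i  (running Σ = -0.093953-0.101533i)
  m=-1: (+0.114727+0.281270i) × (-0.193016-0.159073i) = +0.022598-0.072540i  (running Σ = -0.071355-0.174073i)
  m=0: (+0.171325-0.000000i) × (-0.197804+0.000000i) = -0.033889+0.000000i  (running Σ = -0.105243-0.174073i)
  m=1: (-0.114727+0.281270i) × (+0.193016-0.159073i) = +0.022598+0.072540i  (running Σ = -0.082645-0.101533i)
  m=2: (+0.177168+0.173375i) × (+0.040826-0.209778i) = +0.043603-0.030088i  (running Σ = -0.039042-0.131621i)
  m=3: (-0.179625+0.077842i) × (+0.116254+0.214285i) = -0.037563-0.029442i  (running Σ = -0.076604-0.161063i)
  m=4: (+0.009370+0.432918i) × (+0.251533+0.101758i) = -0.041696+0.109847i  (running Σ = -0.118300-0.051216i)
  m=5: (+0.305854+0.117101i) × (-0.210023+0.066090i) = -0.071975-0.004380i  (running Σ = -0.190276-0.055596i)
  m=6: (+0.085856-0.091619i) × (-0.248606+0.382254i) = +0.013677+0.055596i  (running Σ = -0.176598-0.000000i)
Σ over m = -0.176598-0.000000i; ×(4π/13) → -0.170707-0.000000i. Real part: -0.170707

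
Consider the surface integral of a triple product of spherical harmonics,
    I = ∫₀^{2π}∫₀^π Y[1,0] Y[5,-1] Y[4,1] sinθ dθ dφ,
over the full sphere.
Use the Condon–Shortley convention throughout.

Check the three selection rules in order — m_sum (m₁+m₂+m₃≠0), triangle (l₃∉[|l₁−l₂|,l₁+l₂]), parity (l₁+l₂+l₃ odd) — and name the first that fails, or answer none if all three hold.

none

Σmᵢ = 0  ✓
l₃∈[|l₁−l₂|,l₁+l₂]=[4,6], have l₃=4  ✓
Σlᵢ = 10 ⇒ even  ✓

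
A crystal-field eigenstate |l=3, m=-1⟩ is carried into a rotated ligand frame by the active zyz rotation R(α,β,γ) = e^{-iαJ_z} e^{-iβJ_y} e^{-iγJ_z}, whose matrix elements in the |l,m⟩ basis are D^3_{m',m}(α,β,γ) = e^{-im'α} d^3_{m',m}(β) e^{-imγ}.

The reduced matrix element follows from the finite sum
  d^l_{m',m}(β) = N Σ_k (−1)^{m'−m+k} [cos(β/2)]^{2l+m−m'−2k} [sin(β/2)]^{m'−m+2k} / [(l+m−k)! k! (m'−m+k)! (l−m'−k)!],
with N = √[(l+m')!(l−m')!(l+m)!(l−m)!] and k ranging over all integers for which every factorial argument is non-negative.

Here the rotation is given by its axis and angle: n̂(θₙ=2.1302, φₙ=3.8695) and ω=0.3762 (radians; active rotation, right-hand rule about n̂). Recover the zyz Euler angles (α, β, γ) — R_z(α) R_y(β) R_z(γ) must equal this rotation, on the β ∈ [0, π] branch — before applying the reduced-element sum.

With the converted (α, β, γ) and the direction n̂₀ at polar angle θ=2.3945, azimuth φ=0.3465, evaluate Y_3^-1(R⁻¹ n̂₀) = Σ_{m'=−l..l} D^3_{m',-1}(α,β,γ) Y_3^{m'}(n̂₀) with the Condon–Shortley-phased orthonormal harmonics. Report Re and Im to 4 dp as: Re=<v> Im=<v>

Axis–angle → zyz. n̂ = (sinθₙcosφₙ, sinθₙsinφₙ, cosθₙ) = (-0.632770, -0.563897, -0.530681), ω = 0.3762.
R = I cosω + sinω [n̂]ₓ + (1−cosω) n̂n̂ᵀ gives
  R = [+0.958068, +0.219919, -0.183686; -0.170013, +0.952305, +0.253400; +0.230653, -0.211545, +0.949762]
β = atan2(√(R₁₃²+R₂₃²), R₃₃) = 0.318322; α = atan2(R₂₃, R₁₃) mod 2π = 2.198030; γ = atan2(R₃₂, −R₃₁) mod 2π = 3.883808
Need the full column D^3_{m',-1} for m'=−3..3 at α=2.1980, β=0.3183, γ=3.8838.
cos(β/2)=0.987361, sin(β/2)=0.158490
d^3_{-3,-1}: single k=2 term ⇒ +0.092459;  D = -0.045755-0.080345i
d^3_{-2,-1}: k∈[1..2] ⇒ +0.470306 -0.024236 = +0.446070;  D = -0.184284+0.406224i
d^3_{-1,-1}: k∈[0..2] ⇒ +0.926520 -0.190983 +0.003691 = +0.739227;  D = +0.724293-0.147838i
d^3_{0,-1}: k∈[0..2] ⇒ -0.515194 +0.039824 -0.000342 = -0.475712;  D = +0.350587+0.321544i
d^3_{1,-1}: k∈[0..2] ⇒ +0.143238 -0.004921 +0.000016 = +0.138332;  D = -0.015871+0.137419i
d^3_{2,-1}: k∈[0..1] ⇒ -0.024236 +0.000312 = -0.023924;  D = -0.020853+0.011726i
d^3_{3,-1}: single k=0 term ⇒ +0.002382;  D = -0.002164-0.000996i
Y_3^{m'}(θ=2.3945,φ=0.3465) and Σ D·Y over m':
  (-0.0458-0.0803i)·(+0.0663-0.1129i)  (-0.1843+0.4062i)·(-0.2663+0.2212i)  (+0.7243-0.1478i)·(+0.3493-0.1261i)  (+0.3506+0.3215i)·(+0.0845+0.0000i)  (-0.0159+0.1374i)·(-0.3493-0.1261i)  (-0.0209+0.0117i)·(-0.2663-0.2212i)  (-0.0022-0.0010i)·(-0.0663-0.1129i)
Y_3^-1(R⁻¹ n̂) = +0.242203-0.309162i

Re=0.2422 Im=-0.3092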